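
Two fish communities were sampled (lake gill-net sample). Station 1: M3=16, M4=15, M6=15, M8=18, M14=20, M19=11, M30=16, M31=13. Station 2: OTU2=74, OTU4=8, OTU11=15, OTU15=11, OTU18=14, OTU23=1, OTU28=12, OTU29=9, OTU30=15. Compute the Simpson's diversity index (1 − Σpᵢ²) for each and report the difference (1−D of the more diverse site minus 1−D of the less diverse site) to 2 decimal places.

0.13

Station 1: N=124, proportions 0.129, 0.121, 0.121, 0.1452, 0.1613, 0.0887, 0.129, 0.1048, giving 1−D = 0.8715 (working shown to 4 dp, full precision carried).
Station 2: N=159, proportions 0.4654, 0.0503, 0.0943, 0.0692, 0.0881, 0.0063, 0.0755, 0.0566, 0.0943, giving 1−D = 0.7416.
Difference = |0.8715 − 0.7416| = 0.1299, i.e. 0.13 to 2 decimal places.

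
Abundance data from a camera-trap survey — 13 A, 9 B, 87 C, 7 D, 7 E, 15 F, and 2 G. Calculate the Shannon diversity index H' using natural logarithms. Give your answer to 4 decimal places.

1.2923

Total N = 13+9+87+7+7+15+2 = 140, so the proportions are 0.092857, 0.064286, 0.621429, 0.05, 0.05, 0.107143, 0.014286 (working shown to 6 dp, full precision carried).
Each pᵢ ln pᵢ term: 0.092857×(-2.376693)=-0.220693, 0.064286×(-2.744418)=-0.176427, 0.621429×(-0.475734)=-0.295635, 0.05×(-2.995732)=-0.149787, 0.05×(-2.995732)=-0.149787, 0.107143×(-2.233592)=-0.239313, 0.014286×(-4.248495)=-0.060693.
Sum = -1.292334, so H' = 1.2923.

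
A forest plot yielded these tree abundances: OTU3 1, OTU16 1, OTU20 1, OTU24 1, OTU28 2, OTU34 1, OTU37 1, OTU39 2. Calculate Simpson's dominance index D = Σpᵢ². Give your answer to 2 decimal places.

Total N = 1+1+1+1+2+1+1+2 = 10, so the proportions are 0.1, 0.1, 0.1, 0.1, 0.2, 0.1, 0.1, 0.2 (working shown to 4 dp, full precision carried).
D = 0.1² + 0.1² + 0.1² + 0.1² + 0.2² + 0.1² + 0.1² + 0.2² = 0.0100 + 0.0100 + 0.0100 + 0.0100 + 0.0400 + 0.0100 + 0.0100 + 0.0400 = 0.1400.
To 2 decimal places, D = 0.14.

0.14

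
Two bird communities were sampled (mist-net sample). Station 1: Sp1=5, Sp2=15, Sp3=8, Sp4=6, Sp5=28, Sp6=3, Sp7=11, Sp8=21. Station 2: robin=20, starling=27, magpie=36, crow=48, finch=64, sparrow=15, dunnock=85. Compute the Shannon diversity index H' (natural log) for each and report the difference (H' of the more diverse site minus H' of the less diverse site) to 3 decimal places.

Station 1: N=97, proportions 0.05155, 0.15464, 0.08247, 0.06186, 0.28866, 0.03093, 0.1134, 0.21649, giving H' = 1.86375 (working shown to 5 dp, full precision carried).
Station 2: N=295, proportions 0.0678, 0.09153, 0.12203, 0.16271, 0.21695, 0.05085, 0.28814, giving H' = 1.79497.
Difference = |1.86375 − 1.79497| = 0.06878, i.e. 0.069 to 3 decimal places.

0.069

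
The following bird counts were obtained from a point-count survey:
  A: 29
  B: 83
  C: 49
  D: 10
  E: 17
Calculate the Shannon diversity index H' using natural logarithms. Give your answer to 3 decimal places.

1.373

Total N = 29+83+49+10+17 = 188, so the proportions are 0.15426, 0.44149, 0.26064, 0.05319, 0.09043 (working shown to 5 dp, full precision carried).
Each pᵢ ln pᵢ term: 0.15426×(-1.86915)=-0.28833, 0.44149×(-0.81760)=-0.36096, 0.26064×(-1.34462)=-0.35046, 0.05319×(-2.93386)=-0.15606, 0.09043×(-2.40323)=-0.21731.
Sum = -1.37312, so H' = 1.373.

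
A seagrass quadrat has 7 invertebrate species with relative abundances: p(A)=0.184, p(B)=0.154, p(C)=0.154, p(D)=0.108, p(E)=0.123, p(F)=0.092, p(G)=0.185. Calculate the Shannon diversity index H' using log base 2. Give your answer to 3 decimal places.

2.766

Each pᵢ log₂ pᵢ term (working shown to 5 dp, full precision carried): 0.184×(-2.44222)=-0.44937, 0.154×(-2.69900)=-0.41565, 0.154×(-2.69900)=-0.41565, 0.108×(-3.21090)=-0.34678, 0.123×(-3.02327)=-0.37186, 0.092×(-3.44222)=-0.31668, 0.185×(-2.43440)=-0.45036.
Sum = -2.76635, so H' = 2.766.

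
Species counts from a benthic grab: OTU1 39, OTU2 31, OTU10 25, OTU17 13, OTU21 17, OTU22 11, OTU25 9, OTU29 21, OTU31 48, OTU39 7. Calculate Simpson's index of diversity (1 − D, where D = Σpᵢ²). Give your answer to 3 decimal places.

Total N = 39+31+25+13+17+11+9+21+48+7 = 221, so the proportions are 0.17647, 0.14027, 0.11312, 0.05882, 0.07692, 0.04977, 0.04072, 0.09502, 0.21719, 0.03167 (working shown to 5 dp, full precision carried).
D = 0.17647² + 0.14027² + 0.11312² + 0.05882² + 0.07692² + 0.04977² + 0.04072² + 0.09502² + 0.21719² + 0.03167² = 0.03114 + 0.01968 + 0.01280 + 0.00346 + 0.00592 + 0.00248 + 0.00166 + 0.00903 + 0.04717 + 0.00100 = 0.13433.
So 1 − D = 0.86567, i.e. 0.866 to 3 decimal places.

0.866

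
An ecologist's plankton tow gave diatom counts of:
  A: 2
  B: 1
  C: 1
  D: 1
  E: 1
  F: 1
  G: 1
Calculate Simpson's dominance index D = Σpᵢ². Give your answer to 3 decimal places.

Total N = 2+1+1+1+1+1+1 = 8, so the proportions are 0.25, 0.125, 0.125, 0.125, 0.125, 0.125, 0.125 (working shown to 5 dp, full precision carried).
D = 0.25² + 0.125² + 0.125² + 0.125² + 0.125² + 0.125² + 0.125² = 0.06250 + 0.01562 + 0.01562 + 0.01562 + 0.01562 + 0.01562 + 0.01562 = 0.15625.
To 3 decimal places, D = 0.156.

0.156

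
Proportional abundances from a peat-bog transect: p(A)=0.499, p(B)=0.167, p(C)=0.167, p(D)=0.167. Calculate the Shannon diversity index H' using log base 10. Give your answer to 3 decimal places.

Each pᵢ log₁₀ pᵢ term (working shown to 5 dp, full precision carried): 0.499×(-0.30190)=-0.15065, 0.167×(-0.77728)=-0.12981, 0.167×(-0.77728)=-0.12981, 0.167×(-0.77728)=-0.12981.
Sum = -0.54007, so H' = 0.540.

0.540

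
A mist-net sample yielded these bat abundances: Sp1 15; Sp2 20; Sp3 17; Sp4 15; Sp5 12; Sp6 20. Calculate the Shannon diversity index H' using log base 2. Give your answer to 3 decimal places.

Total N = 15+20+17+15+12+20 = 99, so the proportions are 0.15152, 0.20202, 0.17172, 0.15152, 0.12121, 0.20202 (working shown to 5 dp, full precision carried).
Each pᵢ log₂ pᵢ term: 0.15152×(-2.72247)=-0.41249, 0.20202×(-2.30743)=-0.46615, 0.17172×(-2.54189)=-0.43649, 0.15152×(-2.72247)=-0.41249, 0.12121×(-3.04439)=-0.36902, 0.20202×(-2.30743)=-0.46615.
Sum = -2.56279, so H' = 2.563.

2.563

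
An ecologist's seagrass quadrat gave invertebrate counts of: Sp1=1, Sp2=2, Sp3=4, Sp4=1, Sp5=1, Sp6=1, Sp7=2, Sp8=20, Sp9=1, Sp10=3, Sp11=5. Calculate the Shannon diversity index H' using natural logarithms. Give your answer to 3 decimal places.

1.773

Total N = 1+2+4+1+1+1+2+20+1+3+5 = 41, so the proportions are 0.02439, 0.04878, 0.09756, 0.02439, 0.02439, 0.02439, 0.04878, 0.4878, 0.02439, 0.07317, 0.12195 (working shown to 5 dp, full precision carried).
Each pᵢ ln pᵢ term: 0.02439×(-3.71357)=-0.09057, 0.04878×(-3.02042)=-0.14734, 0.09756×(-2.32728)=-0.22705, 0.02439×(-3.71357)=-0.09057, 0.02439×(-3.71357)=-0.09057, 0.02439×(-3.71357)=-0.09057, 0.04878×(-3.02042)=-0.14734, 0.4878×(-0.71784)=-0.35017, 0.02439×(-3.71357)=-0.09057, 0.07317×(-2.61496)=-0.19134, 0.12195×(-2.10413)=-0.25660.
Sum = -1.77271, so H' = 1.773.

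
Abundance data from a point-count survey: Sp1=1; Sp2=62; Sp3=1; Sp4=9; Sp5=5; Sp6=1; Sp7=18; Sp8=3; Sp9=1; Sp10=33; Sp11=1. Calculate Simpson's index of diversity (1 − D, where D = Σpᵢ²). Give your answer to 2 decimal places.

Total N = 1+62+1+9+5+1+18+3+1+33+1 = 135, so the proportions are 0.007407, 0.459259, 0.007407, 0.066667, 0.037037, 0.007407, 0.133333, 0.022222, 0.007407, 0.244444, 0.007407 (working shown to 6 dp, full precision carried).
D = 0.007407² + 0.459259² + 0.007407² + 0.066667² + 0.037037² + 0.007407² + 0.133333² + 0.022222² + 0.007407² + 0.244444² + 0.007407² = 0.000055 + 0.210919 + 0.000055 + 0.004444 + 0.001372 + 0.000055 + 0.017778 + 0.000494 + 0.000055 + 0.059753 + 0.000055 = 0.295034.
So 1 − D = 0.704966, i.e. 0.70 to 2 decimal places.

0.70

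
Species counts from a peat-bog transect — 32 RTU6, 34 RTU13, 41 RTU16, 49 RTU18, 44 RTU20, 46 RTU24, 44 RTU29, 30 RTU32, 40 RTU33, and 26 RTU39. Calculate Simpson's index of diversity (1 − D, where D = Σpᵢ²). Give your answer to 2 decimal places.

Total N = 32+34+41+49+44+46+44+30+40+26 = 386, so the proportions are 0.0829, 0.0881, 0.1062, 0.1269, 0.114, 0.1192, 0.114, 0.0777, 0.1036, 0.0674 (working shown to 4 dp, full precision carried).
D = 0.0829² + 0.0881² + 0.1062² + 0.1269² + 0.114² + 0.1192² + 0.114² + 0.0777² + 0.1036² + 0.0674² = 0.0069 + 0.0078 + 0.0113 + 0.0161 + 0.0130 + 0.0142 + 0.0130 + 0.0060 + 0.0107 + 0.0045 = 0.1035.
So 1 − D = 0.8965, i.e. 0.90 to 2 decimal places.

0.90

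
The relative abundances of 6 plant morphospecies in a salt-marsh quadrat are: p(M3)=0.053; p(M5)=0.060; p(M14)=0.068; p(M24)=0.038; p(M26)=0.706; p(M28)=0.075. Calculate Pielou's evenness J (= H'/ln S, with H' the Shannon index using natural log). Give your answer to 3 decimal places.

0.598

H' = −Σ pᵢ ln pᵢ = −((-0.15569) + (-0.16880) + (-0.18280) + (-0.12427) + (-0.24579) + (-0.19427)) = 1.07161 (working shown to 5 dp, full precision carried).
With S = 6 species, ln S = 1.79176, so J = 1.07161/1.79176 = 0.59808, i.e. 0.598 to 3 decimal places.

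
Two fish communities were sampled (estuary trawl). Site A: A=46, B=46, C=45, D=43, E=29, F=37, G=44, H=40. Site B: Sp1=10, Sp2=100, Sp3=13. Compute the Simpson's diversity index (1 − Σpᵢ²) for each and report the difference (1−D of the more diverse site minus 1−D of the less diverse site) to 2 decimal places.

0.55

Site A: N=330, proportions 0.1394, 0.1394, 0.1364, 0.1303, 0.0879, 0.1121, 0.1333, 0.1212, giving 1−D = 0.8728 (working shown to 4 dp, full precision carried).
Site B: N=123, proportions 0.0813, 0.813, 0.1057, giving 1−D = 0.3212.
Difference = |0.8728 − 0.3212| = 0.5516, i.e. 0.55 to 2 decimal places.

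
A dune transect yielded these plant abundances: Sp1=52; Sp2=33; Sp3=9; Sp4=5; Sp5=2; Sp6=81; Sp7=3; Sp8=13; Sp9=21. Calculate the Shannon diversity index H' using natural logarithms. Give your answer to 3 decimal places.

1.706

Total N = 52+33+9+5+2+81+3+13+21 = 219, so the proportions are 0.23744, 0.15068, 0.0411, 0.02283, 0.00913, 0.36986, 0.0137, 0.05936, 0.09589 (working shown to 5 dp, full precision carried).
Each pᵢ ln pᵢ term: 0.23744×(-1.43783)=-0.34140, 0.15068×(-1.89256)=-0.28518, 0.0411×(-3.19185)=-0.13117, 0.02283×(-3.77963)=-0.08629, 0.00913×(-4.69592)=-0.04289, 0.36986×(-0.99462)=-0.36787, 0.0137×(-4.29046)=-0.05877, 0.05936×(-2.82412)=-0.16764, 0.09589×(-2.34455)=-0.22482.
Sum = -1.70604, so H' = 1.706.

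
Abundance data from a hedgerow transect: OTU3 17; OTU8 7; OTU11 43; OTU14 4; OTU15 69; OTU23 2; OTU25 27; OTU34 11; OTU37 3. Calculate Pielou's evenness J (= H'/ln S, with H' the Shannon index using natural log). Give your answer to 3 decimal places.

Total N = 17+7+43+4+69+2+27+11+3 = 183, so the proportions are 0.0929, 0.03825, 0.23497, 0.02186, 0.37705, 0.01093, 0.14754, 0.06011, 0.01639 (working shown to 5 dp, full precision carried).
H' = −Σ pᵢ ln pᵢ = −((-0.22075) + (-0.12484) + (-0.34031) + (-0.08357) + (-0.36777) + (-0.04936) + (-0.28234) + (-0.16900) + (-0.06739)) = 1.70532.
With S = 9 species, ln S = 2.19722, so J = 1.70532/2.19722 = 0.77612, i.e. 0.776 to 3 decimal places.

0.776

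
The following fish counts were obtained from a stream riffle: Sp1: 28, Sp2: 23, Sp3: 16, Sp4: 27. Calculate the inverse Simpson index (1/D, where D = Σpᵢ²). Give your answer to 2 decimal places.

3.85

Total N = 28+23+16+27 = 94, so the proportions are 0.297872, 0.244681, 0.170213, 0.287234 (working shown to 6 dp, full precision carried).
D = 0.297872² + 0.244681² + 0.170213² + 0.287234² = 0.088728 + 0.059869 + 0.028972 + 0.082503 = 0.260072.
So 1/D = 3.8451, i.e. 3.85 to 2 decimal places.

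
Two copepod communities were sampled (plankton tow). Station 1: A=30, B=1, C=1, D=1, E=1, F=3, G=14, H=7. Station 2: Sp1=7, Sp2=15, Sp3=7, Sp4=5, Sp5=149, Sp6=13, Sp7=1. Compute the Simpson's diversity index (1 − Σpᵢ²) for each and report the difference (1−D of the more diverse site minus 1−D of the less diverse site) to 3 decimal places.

Station 1: N=58, proportions 0.517241, 0.017241, 0.017241, 0.017241, 0.017241, 0.051724, 0.241379, 0.12069, giving 1−D = 0.655767 (working shown to 6 dp, full precision carried).
Station 2: N=197, proportions 0.035533, 0.076142, 0.035533, 0.025381, 0.756345, 0.06599, 0.005076, giving 1−D = 0.414595.
Difference = |0.655767 − 0.414595| = 0.241172, i.e. 0.241 to 3 decimal places.

0.241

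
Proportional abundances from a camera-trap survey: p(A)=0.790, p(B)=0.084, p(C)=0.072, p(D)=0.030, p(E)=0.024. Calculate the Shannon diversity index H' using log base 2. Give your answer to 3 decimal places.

1.123

Each pᵢ log₂ pᵢ term (working shown to 5 dp, full precision carried): 0.79×(-0.34008)=-0.26866, 0.084×(-3.57347)=-0.30017, 0.072×(-3.79586)=-0.27330, 0.03×(-5.05889)=-0.15177, 0.024×(-5.38082)=-0.12914.
Sum = -1.12304, so H' = 1.123.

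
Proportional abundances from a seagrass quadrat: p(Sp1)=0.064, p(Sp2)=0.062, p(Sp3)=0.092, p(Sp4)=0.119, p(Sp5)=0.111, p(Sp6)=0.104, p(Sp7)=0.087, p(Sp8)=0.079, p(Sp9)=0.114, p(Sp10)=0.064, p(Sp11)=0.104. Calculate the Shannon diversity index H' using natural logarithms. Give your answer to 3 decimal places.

2.372

Each pᵢ ln pᵢ term (working shown to 5 dp, full precision carried): 0.064×(-2.74887)=-0.17593, 0.062×(-2.78062)=-0.17240, 0.092×(-2.38597)=-0.21951, 0.119×(-2.12863)=-0.25331, 0.111×(-2.19823)=-0.24400, 0.104×(-2.26336)=-0.23539, 0.087×(-2.44185)=-0.21244, 0.079×(-2.53831)=-0.20053, 0.114×(-2.17156)=-0.24756, 0.064×(-2.74887)=-0.17593, 0.104×(-2.26336)=-0.23539.
Sum = -2.37238, so H' = 2.372.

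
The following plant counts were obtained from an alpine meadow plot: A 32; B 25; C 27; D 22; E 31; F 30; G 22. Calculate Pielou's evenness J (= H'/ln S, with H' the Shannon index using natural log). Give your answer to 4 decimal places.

Total N = 32+25+27+22+31+30+22 = 189, so the proportions are 0.169312, 0.132275, 0.142857, 0.116402, 0.164021, 0.15873, 0.116402 (working shown to 6 dp, full precision carried).
H' = −Σ pᵢ ln pᵢ = −((-0.300700) + (-0.267576) + (-0.277987) + (-0.250347) + (-0.296511) + (-0.292151) + (-0.250347)) = 1.935618.
With S = 7 species, ln S = 1.945910, so J = 1.935618/1.945910 = 0.994711, i.e. 0.9947 to 4 decimal places.

0.9947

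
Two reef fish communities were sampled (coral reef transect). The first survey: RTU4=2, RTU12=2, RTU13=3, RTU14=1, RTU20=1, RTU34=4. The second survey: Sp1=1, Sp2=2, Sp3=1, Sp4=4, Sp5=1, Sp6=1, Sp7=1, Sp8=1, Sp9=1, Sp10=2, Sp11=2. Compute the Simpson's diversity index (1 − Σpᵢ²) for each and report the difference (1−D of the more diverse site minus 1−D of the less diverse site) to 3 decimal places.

0.086

The first survey: N=13, proportions 0.15385, 0.15385, 0.23077, 0.07692, 0.07692, 0.30769, giving 1−D = 0.79290 (working shown to 5 dp, full precision carried).
The second survey: N=17, proportions 0.05882, 0.11765, 0.05882, 0.23529, 0.05882, 0.05882, 0.05882, 0.05882, 0.05882, 0.11765, 0.11765, giving 1−D = 0.87889.
Difference = |0.79290 − 0.87889| = 0.08599, i.e. 0.086 to 3 decimal places.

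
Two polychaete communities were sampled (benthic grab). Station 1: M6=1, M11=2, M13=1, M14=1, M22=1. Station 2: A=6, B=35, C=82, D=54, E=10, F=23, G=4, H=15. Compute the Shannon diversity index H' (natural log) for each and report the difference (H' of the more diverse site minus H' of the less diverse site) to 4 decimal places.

Station 1: N=6, proportions 0.1666667, 0.3333333, 0.1666667, 0.1666667, 0.1666667, giving H' = 1.5607104 (working shown to 7 dp, full precision carried).
Station 2: N=229, proportions 0.0262009, 0.1528384, 0.3580786, 0.2358079, 0.0436681, 0.1004367, 0.0174672, 0.0655022, giving H' = 1.7077307.
Difference = |1.5607104 − 1.7077307| = 0.1470203, i.e. 0.1470 to 4 decimal places.

0.1470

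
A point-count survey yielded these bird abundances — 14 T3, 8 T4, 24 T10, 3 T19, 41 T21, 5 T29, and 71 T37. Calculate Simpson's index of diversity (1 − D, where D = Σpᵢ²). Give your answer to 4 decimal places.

Total N = 14+8+24+3+41+5+71 = 166, so the proportions are 0.084337, 0.048193, 0.144578, 0.018072, 0.246988, 0.03012, 0.427711 (working shown to 6 dp, full precision carried).
D = 0.084337² + 0.048193² + 0.144578² + 0.018072² + 0.246988² + 0.03012² + 0.427711² = 0.007113 + 0.002323 + 0.020903 + 0.000327 + 0.061003 + 0.000907 + 0.182937 = 0.275512.
So 1 − D = 0.724488, i.e. 0.7245 to 4 decimal places.

0.7245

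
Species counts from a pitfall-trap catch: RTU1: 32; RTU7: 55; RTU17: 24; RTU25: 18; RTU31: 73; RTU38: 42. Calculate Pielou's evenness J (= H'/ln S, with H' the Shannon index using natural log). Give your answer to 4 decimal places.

0.9413

Total N = 32+55+24+18+73+42 = 244, so the proportions are 0.131148, 0.22541, 0.098361, 0.07377, 0.29918, 0.172131 (working shown to 6 dp, full precision carried).
H' = −Σ pᵢ ln pᵢ = −((-0.266417) + (-0.335823) + (-0.228110) + (-0.192305) + (-0.361024) + (-0.302865)) = 1.686543.
With S = 6 species, ln S = 1.791759, so J = 1.686543/1.791759 = 0.941278, i.e. 0.9413 to 4 decimal places.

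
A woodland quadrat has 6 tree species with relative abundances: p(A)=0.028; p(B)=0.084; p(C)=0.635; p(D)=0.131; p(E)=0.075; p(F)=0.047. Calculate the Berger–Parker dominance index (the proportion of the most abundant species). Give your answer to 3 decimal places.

The largest proportion is 0.635, i.e. d = 0.635 to 3 decimal places.

0.635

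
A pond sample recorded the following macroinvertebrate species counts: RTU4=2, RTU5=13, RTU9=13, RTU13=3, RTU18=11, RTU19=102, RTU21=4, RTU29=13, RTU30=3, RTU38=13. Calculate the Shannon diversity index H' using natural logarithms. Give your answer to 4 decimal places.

Total N = 2+13+13+3+11+102+4+13+3+13 = 177, so the proportions are 0.011299, 0.073446, 0.073446, 0.016949, 0.062147, 0.576271, 0.022599, 0.073446, 0.016949, 0.073446 (working shown to 6 dp, full precision carried).
Each pᵢ ln pᵢ term: 0.011299×(-4.483003)=-0.050655, 0.073446×(-2.611200)=-0.191783, 0.073446×(-2.611200)=-0.191783, 0.016949×(-4.077537)=-0.069111, 0.062147×(-2.778254)=-0.172660, 0.576271×(-0.551177)=-0.317627, 0.022599×(-3.789855)=-0.085646, 0.073446×(-2.611200)=-0.191783, 0.016949×(-4.077537)=-0.069111, 0.073446×(-2.611200)=-0.191783.
Sum = -1.531943, so H' = 1.5319.

1.5319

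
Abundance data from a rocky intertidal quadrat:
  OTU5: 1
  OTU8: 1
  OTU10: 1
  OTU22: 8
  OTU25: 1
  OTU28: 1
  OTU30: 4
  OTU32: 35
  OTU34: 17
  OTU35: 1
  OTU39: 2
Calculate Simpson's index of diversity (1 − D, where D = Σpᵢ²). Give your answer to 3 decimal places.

0.691

Total N = 1+1+1+8+1+1+4+35+17+1+2 = 72, so the proportions are 0.01389, 0.01389, 0.01389, 0.11111, 0.01389, 0.01389, 0.05556, 0.48611, 0.23611, 0.01389, 0.02778 (working shown to 5 dp, full precision carried).
D = 0.01389² + 0.01389² + 0.01389² + 0.11111² + 0.01389² + 0.01389² + 0.05556² + 0.48611² + 0.23611² + 0.01389² + 0.02778² = 0.00019 + 0.00019 + 0.00019 + 0.01235 + 0.00019 + 0.00019 + 0.00309 + 0.23630 + 0.05575 + 0.00019 + 0.00077 = 0.30941.
So 1 − D = 0.69059, i.e. 0.691 to 3 decimal places.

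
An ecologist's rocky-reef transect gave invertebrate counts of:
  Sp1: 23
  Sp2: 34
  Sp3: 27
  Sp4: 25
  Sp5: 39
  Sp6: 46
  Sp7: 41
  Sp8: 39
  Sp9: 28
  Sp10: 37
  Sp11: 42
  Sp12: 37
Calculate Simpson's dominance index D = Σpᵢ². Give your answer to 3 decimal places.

0.087

Total N = 23+34+27+25+39+46+41+39+28+37+42+37 = 418, so the proportions are 0.05502, 0.08134, 0.06459, 0.05981, 0.0933, 0.11005, 0.09809, 0.0933, 0.06699, 0.08852, 0.10048, 0.08852 (working shown to 5 dp, full precision carried).
D = 0.05502² + 0.08134² + 0.06459² + 0.05981² + 0.0933² + 0.11005² + 0.09809² + 0.0933² + 0.06699² + 0.08852² + 0.10048² + 0.08852² = 0.00303 + 0.00662 + 0.00417 + 0.00358 + 0.00871 + 0.01211 + 0.00962 + 0.00871 + 0.00449 + 0.00784 + 0.01010 + 0.00784 = 0.08679.
To 3 decimal places, D = 0.087.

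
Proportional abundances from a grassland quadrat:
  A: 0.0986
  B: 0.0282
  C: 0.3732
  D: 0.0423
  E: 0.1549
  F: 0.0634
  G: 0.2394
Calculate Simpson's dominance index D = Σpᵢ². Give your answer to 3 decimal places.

0.237

D = 0.0986² + 0.0282² + 0.3732² + 0.0423² + 0.1549² + 0.0634² + 0.2394² = 0.00972 + 0.00080 + 0.13928 + 0.00179 + 0.02399 + 0.00402 + 0.05731 = 0.23691 (working shown to 5 dp, full precision carried).
To 3 decimal places, D = 0.237.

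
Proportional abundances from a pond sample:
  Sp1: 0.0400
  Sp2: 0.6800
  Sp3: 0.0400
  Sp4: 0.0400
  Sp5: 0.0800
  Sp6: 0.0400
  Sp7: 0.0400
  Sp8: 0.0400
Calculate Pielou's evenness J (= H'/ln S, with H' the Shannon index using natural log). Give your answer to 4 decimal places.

H' = −Σ pᵢ ln pᵢ = −((-0.128755) + (-0.262250) + (-0.128755) + (-0.128755) + (-0.202058) + (-0.128755) + (-0.128755) + (-0.128755)) = 1.236839 (working shown to 6 dp, full precision carried).
With S = 8 species, ln S = 2.079442, so J = 1.236839/2.079442 = 0.594794, i.e. 0.5948 to 4 decimal places.

0.5948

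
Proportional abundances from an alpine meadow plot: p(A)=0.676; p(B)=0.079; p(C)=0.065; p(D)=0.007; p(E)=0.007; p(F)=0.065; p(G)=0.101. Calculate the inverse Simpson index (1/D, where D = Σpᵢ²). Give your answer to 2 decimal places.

D = 0.676² + 0.079² + 0.065² + 0.007² + 0.007² + 0.065² + 0.101² = 0.45698 + 0.00624 + 0.00423 + 0.00005 + 0.00005 + 0.00423 + 0.01020 = 0.48197 (working shown to 5 dp, full precision carried).
So 1/D = 2.0748, i.e. 2.07 to 2 decimal places.

2.07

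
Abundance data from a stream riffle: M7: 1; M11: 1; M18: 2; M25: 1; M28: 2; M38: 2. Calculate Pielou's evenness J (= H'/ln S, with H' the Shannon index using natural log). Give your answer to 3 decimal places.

0.968

Total N = 1+1+2+1+2+2 = 9, so the proportions are 0.11111, 0.11111, 0.22222, 0.11111, 0.22222, 0.22222 (working shown to 5 dp, full precision carried).
H' = −Σ pᵢ ln pᵢ = −((-0.24414) + (-0.24414) + (-0.33424) + (-0.24414) + (-0.33424) + (-0.33424)) = 1.73513.
With S = 6 species, ln S = 1.79176, so J = 1.73513/1.79176 = 0.96839, i.e. 0.968 to 3 decimal places.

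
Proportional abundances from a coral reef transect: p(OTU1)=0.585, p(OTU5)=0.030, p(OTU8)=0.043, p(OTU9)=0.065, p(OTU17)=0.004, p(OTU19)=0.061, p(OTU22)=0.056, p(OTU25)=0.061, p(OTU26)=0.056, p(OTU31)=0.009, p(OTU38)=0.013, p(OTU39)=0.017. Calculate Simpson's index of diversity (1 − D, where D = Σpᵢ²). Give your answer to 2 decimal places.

0.64

D = 0.585² + 0.03² + 0.043² + 0.065² + 0.004² + 0.061² + 0.056² + 0.061² + 0.056² + 0.009² + 0.013² + 0.017² = 0.3422 + 0.0009 + 0.0018 + 0.0042 + 0.0000 + 0.0037 + 0.0031 + 0.0037 + 0.0031 + 0.0001 + 0.0002 + 0.0003 = 0.3635 (working shown to 4 dp, full precision carried).
So 1 − D = 0.6365, i.e. 0.64 to 2 decimal places.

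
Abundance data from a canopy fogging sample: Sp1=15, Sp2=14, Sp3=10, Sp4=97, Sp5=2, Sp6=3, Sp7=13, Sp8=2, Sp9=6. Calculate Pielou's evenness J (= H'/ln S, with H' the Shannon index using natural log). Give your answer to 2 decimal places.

Total N = 15+14+10+97+2+3+13+2+6 = 162, so the proportions are 0.0926, 0.0864, 0.0617, 0.5988, 0.0123, 0.0185, 0.0802, 0.0123, 0.037 (working shown to 4 dp, full precision carried).
H' = −Σ pᵢ ln pᵢ = −((-0.2203) + (-0.2116) + (-0.1719) + (-0.3071) + (-0.0543) + (-0.0739) + (-0.2024) + (-0.0543) + (-0.1221)) = 1.4178.
With S = 9 species, ln S = 2.1972, so J = 1.4178/2.1972 = 0.6453, i.e. 0.65 to 2 decimal places.

0.65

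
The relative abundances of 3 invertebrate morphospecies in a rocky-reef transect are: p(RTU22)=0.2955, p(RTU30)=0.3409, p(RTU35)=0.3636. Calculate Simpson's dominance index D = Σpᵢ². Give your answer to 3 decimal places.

0.336

D = 0.2955² + 0.3409² + 0.3636² = 0.08732 + 0.11621 + 0.13220 = 0.33574 (working shown to 5 dp, full precision carried).
To 3 decimal places, D = 0.336.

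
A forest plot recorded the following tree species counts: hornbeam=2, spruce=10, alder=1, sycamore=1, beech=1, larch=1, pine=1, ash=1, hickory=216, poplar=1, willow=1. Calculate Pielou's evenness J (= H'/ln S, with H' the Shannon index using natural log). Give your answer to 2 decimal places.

0.18

Total N = 2+10+1+1+1+1+1+1+216+1+1 = 236, so the proportions are 0.0085, 0.0424, 0.0042, 0.0042, 0.0042, 0.0042, 0.0042, 0.0042, 0.9153, 0.0042, 0.0042 (working shown to 4 dp, full precision carried).
H' = −Σ pᵢ ln pᵢ = −((-0.0404) + (-0.1340) + (-0.0232) + (-0.0232) + (-0.0232) + (-0.0232) + (-0.0232) + (-0.0232) + (-0.0810) + (-0.0232) + (-0.0232)) = 0.4406.
With S = 11 species, ln S = 2.3979, so J = 0.4406/2.3979 = 0.1838, i.e. 0.18 to 2 decimal places.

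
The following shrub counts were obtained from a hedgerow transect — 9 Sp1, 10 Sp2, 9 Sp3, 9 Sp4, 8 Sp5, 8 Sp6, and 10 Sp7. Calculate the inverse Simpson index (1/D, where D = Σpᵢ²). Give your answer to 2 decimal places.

Total N = 9+10+9+9+8+8+10 = 63, so the proportions are 0.142857, 0.15873, 0.142857, 0.142857, 0.126984, 0.126984, 0.15873 (working shown to 6 dp, full precision carried).
D = 0.142857² + 0.15873² + 0.142857² + 0.142857² + 0.126984² + 0.126984² + 0.15873² = 0.020408 + 0.025195 + 0.020408 + 0.020408 + 0.016125 + 0.016125 + 0.025195 = 0.143865.
So 1/D = 6.9510, i.e. 6.95 to 2 decimal places.

6.95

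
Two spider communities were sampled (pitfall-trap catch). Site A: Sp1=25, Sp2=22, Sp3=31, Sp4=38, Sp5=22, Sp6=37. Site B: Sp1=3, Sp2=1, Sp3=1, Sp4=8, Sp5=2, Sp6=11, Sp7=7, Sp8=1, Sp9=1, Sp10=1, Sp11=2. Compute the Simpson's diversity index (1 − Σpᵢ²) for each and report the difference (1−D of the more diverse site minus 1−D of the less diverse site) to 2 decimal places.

Site A: N=175, proportions 0.14286, 0.12571, 0.17714, 0.21714, 0.12571, 0.21143, giving 1−D = 0.82475 (working shown to 5 dp, full precision carried).
Site B: N=38, proportions 0.07895, 0.02632, 0.02632, 0.21053, 0.05263, 0.28947, 0.18421, 0.02632, 0.02632, 0.02632, 0.05263, giving 1−D = 0.82271.
Difference = |0.82475 − 0.82271| = 0.00204, i.e. 0.00 to 2 decimal places.

0.00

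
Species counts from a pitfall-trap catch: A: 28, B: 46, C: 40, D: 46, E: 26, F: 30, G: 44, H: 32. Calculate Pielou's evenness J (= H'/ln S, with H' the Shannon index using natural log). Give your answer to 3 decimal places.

0.989

Total N = 28+46+40+46+26+30+44+32 = 292, so the proportions are 0.09589, 0.15753, 0.13699, 0.15753, 0.08904, 0.10274, 0.15068, 0.10959 (working shown to 5 dp, full precision carried).
H' = −Σ pᵢ ln pᵢ = −((-0.22482) + (-0.29114) + (-0.27231) + (-0.29114) + (-0.21536) + (-0.23379) + (-0.28518) + (-0.24230)) = 2.05605.
With S = 8 species, ln S = 2.07944, so J = 2.05605/2.07944 = 0.98875, i.e. 0.989 to 3 decimal places.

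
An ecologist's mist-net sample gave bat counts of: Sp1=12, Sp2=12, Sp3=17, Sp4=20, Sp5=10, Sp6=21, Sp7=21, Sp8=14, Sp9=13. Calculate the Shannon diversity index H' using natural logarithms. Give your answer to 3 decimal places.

2.164

Total N = 12+12+17+20+10+21+21+14+13 = 140, so the proportions are 0.08571, 0.08571, 0.12143, 0.14286, 0.07143, 0.15, 0.15, 0.1, 0.09286 (working shown to 5 dp, full precision carried).
Each pᵢ ln pᵢ term: 0.08571×(-2.45674)=-0.21058, 0.08571×(-2.45674)=-0.21058, 0.12143×(-2.10843)=-0.25602, 0.14286×(-1.94591)=-0.27799, 0.07143×(-2.63906)=-0.18850, 0.15×(-1.89712)=-0.28457, 0.15×(-1.89712)=-0.28457, 0.1×(-2.30259)=-0.23026, 0.09286×(-2.37669)=-0.22069.
Sum = -2.16376, so H' = 2.164.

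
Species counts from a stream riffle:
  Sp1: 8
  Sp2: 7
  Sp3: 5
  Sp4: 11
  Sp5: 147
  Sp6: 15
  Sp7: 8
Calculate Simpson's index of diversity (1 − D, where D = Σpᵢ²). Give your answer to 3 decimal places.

Total N = 8+7+5+11+147+15+8 = 201, so the proportions are 0.0398, 0.03483, 0.02488, 0.05473, 0.73134, 0.07463, 0.0398 (working shown to 5 dp, full precision carried).
D = 0.0398² + 0.03483² + 0.02488² + 0.05473² + 0.73134² + 0.07463² + 0.0398² = 0.00158 + 0.00121 + 0.00062 + 0.00299 + 0.53486 + 0.00557 + 0.00158 = 0.54843.
So 1 − D = 0.45157, i.e. 0.452 to 3 decimal places.

0.452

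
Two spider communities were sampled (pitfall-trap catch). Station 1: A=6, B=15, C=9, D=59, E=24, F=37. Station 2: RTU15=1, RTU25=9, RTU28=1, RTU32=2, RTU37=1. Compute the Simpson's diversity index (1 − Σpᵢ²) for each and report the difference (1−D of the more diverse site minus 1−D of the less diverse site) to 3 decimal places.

Station 1: N=150, proportions 0.04, 0.1, 0.06, 0.39333, 0.16, 0.24667, giving 1−D = 0.74364 (working shown to 5 dp, full precision carried).
Station 2: N=14, proportions 0.07143, 0.64286, 0.07143, 0.14286, 0.07143, giving 1−D = 0.55102.
Difference = |0.74364 − 0.55102| = 0.19262, i.e. 0.193 to 3 decimal places.

0.193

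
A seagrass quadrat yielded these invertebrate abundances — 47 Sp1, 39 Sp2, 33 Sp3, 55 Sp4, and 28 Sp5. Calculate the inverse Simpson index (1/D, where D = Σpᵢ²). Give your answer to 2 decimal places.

Total N = 47+39+33+55+28 = 202, so the proportions are 0.232673, 0.193069, 0.163366, 0.272277, 0.138614 (working shown to 6 dp, full precision carried).
D = 0.232673² + 0.193069² + 0.163366² + 0.272277² + 0.138614² = 0.054137 + 0.037276 + 0.026689 + 0.074135 + 0.019214 = 0.211450.
So 1/D = 4.7293, i.e. 4.73 to 2 decimal places.

4.73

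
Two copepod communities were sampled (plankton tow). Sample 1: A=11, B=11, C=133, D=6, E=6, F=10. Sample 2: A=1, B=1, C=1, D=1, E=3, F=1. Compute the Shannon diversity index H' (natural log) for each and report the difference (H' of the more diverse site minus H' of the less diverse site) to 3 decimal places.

0.716

Sample 1: N=177, proportions 0.06215, 0.06215, 0.75141, 0.0339, 0.0339, 0.0565, giving H' = 0.95187 (working shown to 5 dp, full precision carried).
Sample 2: N=8, proportions 0.125, 0.125, 0.125, 0.125, 0.375, 0.125, giving H' = 1.66746.
Difference = |0.95187 − 1.66746| = 0.71559, i.e. 0.716 to 3 decimal places.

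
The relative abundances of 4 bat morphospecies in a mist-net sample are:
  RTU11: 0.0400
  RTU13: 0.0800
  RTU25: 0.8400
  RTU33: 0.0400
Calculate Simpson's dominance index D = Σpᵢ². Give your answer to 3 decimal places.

0.715

D = 0.04² + 0.08² + 0.84² + 0.04² = 0.00160 + 0.00640 + 0.70560 + 0.00160 = 0.71520 (working shown to 5 dp, full precision carried).
To 3 decimal places, D = 0.715.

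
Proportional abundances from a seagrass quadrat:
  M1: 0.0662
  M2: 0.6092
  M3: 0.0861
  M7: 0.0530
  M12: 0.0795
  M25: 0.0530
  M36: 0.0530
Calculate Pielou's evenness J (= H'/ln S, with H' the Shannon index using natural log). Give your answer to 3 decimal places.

H' = −Σ pᵢ ln pᵢ = −((-0.17974) + (-0.30192) + (-0.21114) + (-0.15569) + (-0.20129) + (-0.15569) + (-0.15569)) = 1.36115 (working shown to 5 dp, full precision carried).
With S = 7 species, ln S = 1.94591, so J = 1.36115/1.94591 = 0.69949, i.e. 0.699 to 3 decimal places.

0.699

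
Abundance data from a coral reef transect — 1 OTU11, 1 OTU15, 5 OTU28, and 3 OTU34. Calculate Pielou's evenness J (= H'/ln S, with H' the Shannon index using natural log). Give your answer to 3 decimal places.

0.843

Total N = 1+1+5+3 = 10, so the proportions are 0.1, 0.1, 0.5, 0.3 (working shown to 5 dp, full precision carried).
H' = −Σ pᵢ ln pᵢ = −((-0.23026) + (-0.23026) + (-0.34657) + (-0.36119)) = 1.16828.
With S = 4 species, ln S = 1.38629, so J = 1.16828/1.38629 = 0.84274, i.e. 0.843 to 3 decimal places.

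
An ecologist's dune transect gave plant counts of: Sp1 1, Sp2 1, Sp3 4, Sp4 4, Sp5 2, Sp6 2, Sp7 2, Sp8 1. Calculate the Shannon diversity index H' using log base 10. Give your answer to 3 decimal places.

Total N = 1+1+4+4+2+2+2+1 = 17, so the proportions are 0.05882, 0.05882, 0.23529, 0.23529, 0.11765, 0.11765, 0.11765, 0.05882 (working shown to 5 dp, full precision carried).
Each pᵢ log₁₀ pᵢ term: 0.05882×(-1.23045)=-0.07238, 0.05882×(-1.23045)=-0.07238, 0.23529×(-0.62839)=-0.14786, 0.23529×(-0.62839)=-0.14786, 0.11765×(-0.92942)=-0.10934, 0.11765×(-0.92942)=-0.10934, 0.11765×(-0.92942)=-0.10934, 0.05882×(-1.23045)=-0.07238.
Sum = -0.84088, so H' = 0.841.

0.841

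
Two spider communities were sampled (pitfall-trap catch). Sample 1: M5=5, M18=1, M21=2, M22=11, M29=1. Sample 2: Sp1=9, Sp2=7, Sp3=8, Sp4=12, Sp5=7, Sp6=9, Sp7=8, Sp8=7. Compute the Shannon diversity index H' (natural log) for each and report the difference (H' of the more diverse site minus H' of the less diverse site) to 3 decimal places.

0.858

Sample 1: N=20, proportions 0.25, 0.05, 0.1, 0.55, 0.05, giving H' = 1.20522 (working shown to 5 dp, full precision carried).
Sample 2: N=67, proportions 0.13433, 0.10448, 0.1194, 0.1791, 0.10448, 0.13433, 0.1194, 0.10448, giving H' = 2.06284.
Difference = |1.20522 − 2.06284| = 0.85762, i.e. 0.858 to 3 decimal places.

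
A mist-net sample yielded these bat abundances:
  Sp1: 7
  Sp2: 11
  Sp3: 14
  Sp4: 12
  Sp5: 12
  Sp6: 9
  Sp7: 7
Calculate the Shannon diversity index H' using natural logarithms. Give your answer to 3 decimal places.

Total N = 7+11+14+12+12+9+7 = 72, so the proportions are 0.09722, 0.15278, 0.19444, 0.16667, 0.16667, 0.125, 0.09722 (working shown to 5 dp, full precision carried).
Each pᵢ ln pᵢ term: 0.09722×(-2.33076)=-0.22660, 0.15278×(-1.87877)=-0.28703, 0.19444×(-1.63761)=-0.31842, 0.16667×(-1.79176)=-0.29863, 0.16667×(-1.79176)=-0.29863, 0.125×(-2.07944)=-0.25993, 0.09722×(-2.33076)=-0.22660.
Sum = -1.91584, so H' = 1.916.

1.916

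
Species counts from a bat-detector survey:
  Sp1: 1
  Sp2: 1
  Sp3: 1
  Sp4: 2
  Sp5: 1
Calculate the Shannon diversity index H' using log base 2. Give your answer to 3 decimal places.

Total N = 1+1+1+2+1 = 6, so the proportions are 0.16667, 0.16667, 0.16667, 0.33333, 0.16667 (working shown to 5 dp, full precision carried).
Each pᵢ log₂ pᵢ term: 0.16667×(-2.58496)=-0.43083, 0.16667×(-2.58496)=-0.43083, 0.16667×(-2.58496)=-0.43083, 0.33333×(-1.58496)=-0.52832, 0.16667×(-2.58496)=-0.43083.
Sum = -2.25163, so H' = 2.252.

2.252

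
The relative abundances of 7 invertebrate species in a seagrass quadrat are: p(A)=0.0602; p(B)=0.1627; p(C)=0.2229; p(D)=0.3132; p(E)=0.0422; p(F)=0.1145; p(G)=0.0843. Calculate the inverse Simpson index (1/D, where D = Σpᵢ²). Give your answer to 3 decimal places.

D = 0.0602² + 0.1627² + 0.2229² + 0.3132² + 0.0422² + 0.1145² + 0.0843² = 0.0036240 + 0.0264713 + 0.0496844 + 0.0980942 + 0.0017808 + 0.0131103 + 0.0071065 = 0.1998716 (working shown to 7 dp, full precision carried).
So 1/D = 5.00321, i.e. 5.003 to 3 decimal places.

5.003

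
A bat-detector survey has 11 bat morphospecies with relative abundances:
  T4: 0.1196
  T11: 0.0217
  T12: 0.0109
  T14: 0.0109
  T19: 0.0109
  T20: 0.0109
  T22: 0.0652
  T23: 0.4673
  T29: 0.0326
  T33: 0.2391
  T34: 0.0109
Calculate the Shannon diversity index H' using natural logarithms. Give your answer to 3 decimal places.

1.571

Each pᵢ ln pᵢ term (working shown to 5 dp, full precision carried): 0.1196×(-2.12360)=-0.25398, 0.0217×(-3.83044)=-0.08312, 0.0109×(-4.51899)=-0.04926, 0.0109×(-4.51899)=-0.04926, 0.0109×(-4.51899)=-0.04926, 0.0109×(-4.51899)=-0.04926, 0.0652×(-2.73030)=-0.17802, 0.4673×(-0.76078)=-0.35551, 0.0326×(-3.42344)=-0.11160, 0.2391×(-1.43087)=-0.34212, 0.0109×(-4.51899)=-0.04926.
Sum = -1.57064, so H' = 1.571.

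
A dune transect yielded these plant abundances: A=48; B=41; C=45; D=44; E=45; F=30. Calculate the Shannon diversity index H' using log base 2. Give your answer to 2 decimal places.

Total N = 48+41+45+44+45+30 = 253, so the proportions are 0.1897, 0.1621, 0.1779, 0.1739, 0.1779, 0.1186 (working shown to 4 dp, full precision carried).
Each pᵢ log₂ pᵢ term: 0.1897×(-2.3980)=-0.4550, 0.1621×(-2.6254)=-0.4255, 0.1779×(-2.4911)=-0.4431, 0.1739×(-2.5236)=-0.4389, 0.1779×(-2.4911)=-0.4431, 0.1186×(-3.0761)=-0.3648.
Sum = -2.5702, so H' = 2.57.

2.57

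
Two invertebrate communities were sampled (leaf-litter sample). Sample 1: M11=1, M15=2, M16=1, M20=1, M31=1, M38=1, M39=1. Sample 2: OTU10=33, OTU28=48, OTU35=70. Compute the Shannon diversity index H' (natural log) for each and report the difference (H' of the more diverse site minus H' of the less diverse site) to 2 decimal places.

0.85

Sample 1: N=8, proportions 0.125, 0.25, 0.125, 0.125, 0.125, 0.125, 0.125, giving H' = 1.9062 (working shown to 4 dp, full precision carried).
Sample 2: N=151, proportions 0.2185, 0.3179, 0.4636, giving H' = 1.0531.
Difference = |1.9062 − 1.0531| = 0.8531, i.e. 0.85 to 2 decimal places.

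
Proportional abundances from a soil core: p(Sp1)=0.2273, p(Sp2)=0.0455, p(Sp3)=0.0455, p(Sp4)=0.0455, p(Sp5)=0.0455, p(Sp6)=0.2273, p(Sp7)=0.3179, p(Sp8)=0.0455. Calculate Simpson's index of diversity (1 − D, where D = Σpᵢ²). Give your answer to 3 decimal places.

D = 0.2273² + 0.0455² + 0.0455² + 0.0455² + 0.0455² + 0.2273² + 0.3179² + 0.0455² = 0.05167 + 0.00207 + 0.00207 + 0.00207 + 0.00207 + 0.05167 + 0.10106 + 0.00207 = 0.21474 (working shown to 5 dp, full precision carried).
So 1 − D = 0.78526, i.e. 0.785 to 3 decimal places.

0.785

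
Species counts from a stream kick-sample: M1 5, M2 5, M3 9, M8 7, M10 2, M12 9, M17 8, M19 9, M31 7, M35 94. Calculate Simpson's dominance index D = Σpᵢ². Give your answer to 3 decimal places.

Total N = 5+5+9+7+2+9+8+9+7+94 = 155, so the proportions are 0.03226, 0.03226, 0.05806, 0.04516, 0.0129, 0.05806, 0.05161, 0.05806, 0.04516, 0.60645 (working shown to 5 dp, full precision carried).
D = 0.03226² + 0.03226² + 0.05806² + 0.04516² + 0.0129² + 0.05806² + 0.05161² + 0.05806² + 0.04516² + 0.60645² = 0.00104 + 0.00104 + 0.00337 + 0.00204 + 0.00017 + 0.00337 + 0.00266 + 0.00337 + 0.00204 + 0.36778 = 0.38689.
To 3 decimal places, D = 0.387.

0.387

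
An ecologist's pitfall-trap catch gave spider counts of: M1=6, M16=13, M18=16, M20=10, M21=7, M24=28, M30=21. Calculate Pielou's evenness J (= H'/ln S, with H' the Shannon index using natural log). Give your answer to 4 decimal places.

0.9351

Total N = 6+13+16+10+7+28+21 = 101, so the proportions are 0.059406, 0.128713, 0.158416, 0.09901, 0.069307, 0.277228, 0.207921 (working shown to 6 dp, full precision carried).
H' = −Σ pᵢ ln pᵢ = −((-0.167724) + (-0.263883) + (-0.291886) + (-0.228964) + (-0.184995) + (-0.355660) + (-0.326560)) = 1.819673.
With S = 7 species, ln S = 1.945910, so J = 1.819673/1.945910 = 0.935127, i.e. 0.9351 to 4 decimal places.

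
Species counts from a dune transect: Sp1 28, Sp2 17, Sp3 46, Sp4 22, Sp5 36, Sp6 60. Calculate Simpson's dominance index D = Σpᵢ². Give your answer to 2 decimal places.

0.20

Total N = 28+17+46+22+36+60 = 209, so the proportions are 0.134, 0.0813, 0.2201, 0.1053, 0.1722, 0.2871 (working shown to 4 dp, full precision carried).
D = 0.134² + 0.0813² + 0.2201² + 0.1053² + 0.1722² + 0.2871² = 0.0179 + 0.0066 + 0.0484 + 0.0111 + 0.0297 + 0.0824 = 0.1962.
To 2 decimal places, D = 0.20.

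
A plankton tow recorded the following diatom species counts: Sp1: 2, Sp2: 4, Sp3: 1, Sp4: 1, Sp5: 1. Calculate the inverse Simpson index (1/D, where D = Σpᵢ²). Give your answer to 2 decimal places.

Total N = 2+4+1+1+1 = 9, so the proportions are 0.222222, 0.444444, 0.111111, 0.111111, 0.111111 (working shown to 6 dp, full precision carried).
D = 0.222222² + 0.444444² + 0.111111² + 0.111111² + 0.111111² = 0.049383 + 0.197531 + 0.012346 + 0.012346 + 0.012346 = 0.283951.
So 1/D = 3.5217, i.e. 3.52 to 2 decimal places.

3.52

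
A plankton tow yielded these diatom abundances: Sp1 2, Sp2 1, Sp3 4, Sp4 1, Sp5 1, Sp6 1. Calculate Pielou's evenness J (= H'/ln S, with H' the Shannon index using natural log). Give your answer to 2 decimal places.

Total N = 2+1+4+1+1+1 = 10, so the proportions are 0.2, 0.1, 0.4, 0.1, 0.1, 0.1 (working shown to 4 dp, full precision carried).
H' = −Σ pᵢ ln pᵢ = −((-0.3219) + (-0.2303) + (-0.3665) + (-0.2303) + (-0.2303) + (-0.2303)) = 1.6094.
With S = 6 species, ln S = 1.7918, so J = 1.6094/1.7918 = 0.8982, i.e. 0.90 to 2 decimal places.

0.90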